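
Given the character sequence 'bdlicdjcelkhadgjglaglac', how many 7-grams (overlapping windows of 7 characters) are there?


String 'bdlicdjcelkhadgjglaglac' has length L = 23.
Number of overlapping n-grams = L - n + 1
Substituting: 23 - 7 + 1 = 17

17


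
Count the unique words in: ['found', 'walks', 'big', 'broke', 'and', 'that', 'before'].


Listing all tokens and tracking unique types:
  Token 1: 'found' -> NEW (unique so far: 1)
  Token 2: 'walks' -> NEW (unique so far: 2)
  Token 3: 'big' -> NEW (unique so far: 3)
  Token 4: 'broke' -> NEW (unique so far: 4)
  Token 5: 'and' -> NEW (unique so far: 5)
  Token 6: 'that' -> NEW (unique so far: 6)
  Token 7: 'before' -> NEW (unique so far: 7)
Unique types: ('and', 'before', 'big', 'broke', 'found', 'that', 'walks')
Vocabulary size: 7

7


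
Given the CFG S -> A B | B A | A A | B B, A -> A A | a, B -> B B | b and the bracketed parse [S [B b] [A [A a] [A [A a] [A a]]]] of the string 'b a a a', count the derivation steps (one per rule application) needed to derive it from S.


Every bracketed nonterminal node [X ...] in the tree is produced by exactly one rule application.
Reading the tree off as a leftmost derivation:
  Step 1: S  =>  B A   (applied S -> B A)
  Step 2: B A  =>  b A   (applied B -> b)
  Step 3: b A  =>  b A A   (applied A -> A A)
  Step 4: b A A  =>  b a A   (applied A -> a)
  Step 5: b a A  =>  b a A A   (applied A -> A A)
  Step 6: b a A A  =>  b a a A   (applied A -> a)
  Step 7: b a a A  =>  b a a a   (applied A -> a)
Final yield: b a a a
Total rewrite steps: 7

7


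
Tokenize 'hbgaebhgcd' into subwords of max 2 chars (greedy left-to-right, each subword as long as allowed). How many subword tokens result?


'hbgaebhgcd' has 10 characters.
Chunking with max size 2:
  Chunk 1: 'hb' (positions 0-1)
  Chunk 2: 'ga' (positions 2-3)
  Chunk 3: 'eb' (positions 4-5)
  Chunk 4: 'hg' (positions 6-7)
  Chunk 5: 'cd' (positions 8-9)
Total chunks: ceil(10 / 2) = 5

5


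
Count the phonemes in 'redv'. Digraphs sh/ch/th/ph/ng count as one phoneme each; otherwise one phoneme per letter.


Parsing 'redv' greedily, digraphs first:
  'r' -> consonant phoneme (phonemes so far: 1)
  'e' -> vowel phoneme (phonemes so far: 2)
  'd' -> consonant phoneme (phonemes so far: 3)
  'v' -> consonant phoneme (phonemes so far: 4)
Total phonemes: 4

4


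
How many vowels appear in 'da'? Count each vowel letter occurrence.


Scanning each character of 'da':
  Position 1: 'd' -> consonant (running count: 0)
  Position 2: 'a' -> vowel (running count: 1)
Total vowels: 1

1


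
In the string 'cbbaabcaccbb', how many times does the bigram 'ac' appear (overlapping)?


Scanning 'cbbaabcaccbb' for bigram 'ac':
  Position 0: 'cb' -> no
  Position 1: 'bb' -> no
  Position 2: 'ba' -> no
  Position 3: 'aa' -> no
  Position 4: 'ab' -> no
  Position 5: 'bc' -> no
  Position 6: 'ca' -> no
  Position 7: 'ac' -> MATCH
  Position 8: 'cc' -> no
  Position 9: 'cb' -> no
  Position 10: 'bb' -> no
Total matches: 1

1


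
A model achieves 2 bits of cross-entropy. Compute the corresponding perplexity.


Perplexity formula: PP = 2^H
H = 2
PP = 2^2
Steps: 2^1 = 2, 2^2 = 4
PP = 4

4


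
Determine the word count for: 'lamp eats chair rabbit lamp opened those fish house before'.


Counting words by splitting on spaces:
  Word 1: 'lamp'
  Word 2: 'eats'
  Word 3: 'chair'
  Word 4: 'rabbit'
  Word 5: 'lamp'
  Word 6: 'opened'
  Word 7: 'those'
  Word 8: 'fish'
  Word 9: 'house'
  Word 10: 'before'
Total words: 10

10


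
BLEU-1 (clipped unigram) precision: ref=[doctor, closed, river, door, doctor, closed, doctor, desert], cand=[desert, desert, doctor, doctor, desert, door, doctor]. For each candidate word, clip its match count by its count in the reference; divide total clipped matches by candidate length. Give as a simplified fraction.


Reference word counts: {'closed': 2, 'desert': 1, 'doctor': 3, 'door': 1, 'river': 1}
Checking each candidate word (with clipping):
  'desert' -> in reference (ref count 1, used 1/1) -> match (matches: 1)
  'desert' -> ref count 1 already used up (1/1) -> clipped, no match (matches: 1)
  'doctor' -> in reference (ref count 3, used 1/3) -> match (matches: 2)
  'doctor' -> in reference (ref count 3, used 2/3) -> match (matches: 3)
  'desert' -> ref count 1 already used up (1/1) -> clipped, no match (matches: 3)
  'door' -> in reference (ref count 1, used 1/1) -> match (matches: 4)
  'doctor' -> in reference (ref count 3, used 3/3) -> match (matches: 5)
Clipped matches: 5, Candidate length: 7
Precision = 5/7

5/7


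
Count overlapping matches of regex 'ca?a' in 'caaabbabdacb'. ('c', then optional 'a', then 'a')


Pattern: ca?a means 'c', then optional 'a', then 'a'.
Scanning 'caaabbabdacb' position-by-position:
  Pos 0: window 'caa' -> MATCH
  Pos 1: window 'aaa' -> no
  Pos 2: window 'aab' -> no
  Pos 3: window 'abb' -> no
  Pos 4: window 'bba' -> no
  Pos 5: window 'bab' -> no
  Pos 6: window 'abd' -> no
  Pos 7: window 'bda' -> no
  Pos 8: window 'dac' -> no
  Pos 9: window 'acb' -> no
  Pos 10: window 'cb' -> no
  Pos 11: window 'b' -> no
Total matches: 1

1


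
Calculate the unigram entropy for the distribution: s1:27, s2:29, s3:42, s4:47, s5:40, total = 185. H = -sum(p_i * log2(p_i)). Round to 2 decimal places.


Computing entropy H = -sum(p_i * log2(p_i)):
  s1: p = 27/185 = 0.1459, -p*log2(p) = 0.4052
  s2: p = 29/185 = 0.1568, -p*log2(p) = 0.4191
  s3: p = 42/185 = 0.2270, -p*log2(p) = 0.4856
  s4: p = 47/185 = 0.2541, -p*log2(p) = 0.5022
  s5: p = 40/185 = 0.2162, -p*log2(p) = 0.4777
H = sum of terms = 2.2898
Rounded to 2 decimals: 2.29

2.29


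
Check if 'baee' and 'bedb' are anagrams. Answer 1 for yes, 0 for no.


Sort characters of 'baee': 'abee'
Sort characters of 'bedb': 'bbde'
Sorted forms differ -> they are NOT anagrams
Result: 0

0


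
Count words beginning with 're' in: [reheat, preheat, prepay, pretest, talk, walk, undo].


Checking each word for prefix 're':
  'reheat' -> YES, starts with 're' (count: 1)
  'preheat' -> no (count: 1)
  'prepay' -> no (count: 1)
  'pretest' -> no (count: 1)
  'talk' -> no (count: 1)
  'walk' -> no (count: 1)
  'undo' -> no (count: 1)
Total with prefix 're': 1

1


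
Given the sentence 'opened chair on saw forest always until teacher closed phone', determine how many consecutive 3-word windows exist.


Word trigrams from [10] words:
  Trigram 1: (opened chair on)
  Trigram 2: (chair on saw)
  Trigram 3: (on saw forest)
  Trigram 4: (saw forest always)
  Trigram 5: (forest always until)
  Trigram 6: (always until teacher)
  Trigram 7: (until teacher closed)
  Trigram 8: (teacher closed phone)
Total word trigrams: 10 - 2 = 8

8


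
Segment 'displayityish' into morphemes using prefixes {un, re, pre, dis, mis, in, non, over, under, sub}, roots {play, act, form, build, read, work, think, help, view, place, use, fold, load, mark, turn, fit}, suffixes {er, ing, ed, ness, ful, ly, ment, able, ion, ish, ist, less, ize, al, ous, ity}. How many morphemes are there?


Segmenting 'displayityish' against the inventory:
  'dis' -> prefix (morpheme 1)
  'play' -> root (morpheme 2)
  'ity' -> suffix (morpheme 3)
  'ish' -> suffix (morpheme 4)
Total morphemes: 4

4


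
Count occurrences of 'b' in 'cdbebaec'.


Scanning 'cdbebaec' for 'b':
  Position 2: 'b' -> MATCH (count: 1)
  Position 4: 'b' -> MATCH (count: 2)
Total occurrences of 'b': 2

2


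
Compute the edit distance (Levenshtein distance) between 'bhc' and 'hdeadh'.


Building DP table for s1='bhc' (len 3) and s2='hdeadh' (len 6):
       h  d  e  a  d  h
    0  1  2  3  4  5  6
  b 1  1  2  3  4  5  6
  h 2  1  2  3  4  5  5
  c 3  2  2  3  4  5  6
Edit distance = dp[3][6] = 6

6


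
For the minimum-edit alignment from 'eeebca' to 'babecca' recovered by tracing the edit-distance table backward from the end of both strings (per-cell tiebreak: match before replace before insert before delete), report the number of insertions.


Edit distance = 4. Backtracking from cell (6, 7) with preference match > replace > insert > delete,
then listing the resulting alignment 'eeebca' -> 'babecca' left to right:
  Step 1: insert 'b' [insertion #1]
  Step 2: replace e->a
  Step 3: replace e->b
  Step 4: keep 'e'
  Step 5: replace b->c
  Step 6: keep 'c'
  Step 7: keep 'a'
Total insertions: 1

1


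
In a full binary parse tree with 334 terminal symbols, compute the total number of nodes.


Leaf nodes (terminals): 334
Internal nodes = n - 1 = 334 - 1 = 333
Total = leaves + internal = 334 + 333 = 667

667


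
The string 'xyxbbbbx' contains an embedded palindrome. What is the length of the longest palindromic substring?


Scanning 'xyxbbbbx' for palindromic substrings.
Substring at positions 2-7: 'xbbbbx'.
Check: reverse('xbbbbx') = 'xbbbbx' -> palindrome confirmed.
Neighbouring characters ('y' / '-') break symmetry, so it cannot extend further.
No longer palindromic substring exists; longest length = 6

6


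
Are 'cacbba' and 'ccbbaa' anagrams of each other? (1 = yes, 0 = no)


Sort characters of 'cacbba': 'aabbcc'
Sort characters of 'ccbbaa': 'aabbcc'
Sorted forms match -> they ARE anagrams
Result: 1

1


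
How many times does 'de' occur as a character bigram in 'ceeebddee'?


Scanning 'ceeebddee' for bigram 'de':
  Position 0: 'ce' -> no
  Position 1: 'ee' -> no
  Position 2: 'ee' -> no
  Position 3: 'eb' -> no
  Position 4: 'bd' -> no
  Position 5: 'dd' -> no
  Position 6: 'de' -> MATCH
  Position 7: 'ee' -> no
Total matches: 1

1


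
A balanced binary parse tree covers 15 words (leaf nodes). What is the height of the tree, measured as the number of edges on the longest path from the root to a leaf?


In a balanced binary tree with n leaves the deepest leaf is ceil(log2(n)) edges below the root.
log2(15) = 3.9069
ceil(3.9069) = 4
height (edges) = 4

4


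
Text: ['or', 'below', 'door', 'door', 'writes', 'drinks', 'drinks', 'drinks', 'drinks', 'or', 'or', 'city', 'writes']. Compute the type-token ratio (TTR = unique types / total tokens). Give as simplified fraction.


Tokens: 13
Unique types: ('below', 'city', 'door', 'drinks', 'or', 'writes') = 6
TTR = 6/13
Already in lowest terms.

6/13


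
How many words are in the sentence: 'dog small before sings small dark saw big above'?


Counting words by splitting on spaces:
  Word 1: 'dog'
  Word 2: 'small'
  Word 3: 'before'
  Word 4: 'sings'
  Word 5: 'small'
  Word 6: 'dark'
  Word 7: 'saw'
  Word 8: 'big'
  Word 9: 'above'
Total words: 9

9


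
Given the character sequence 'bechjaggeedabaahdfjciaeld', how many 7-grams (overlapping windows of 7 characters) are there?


String 'bechjaggeedabaahdfjciaeld' has length L = 25.
Number of overlapping n-grams = L - n + 1
Substituting: 25 - 7 + 1 = 19

19


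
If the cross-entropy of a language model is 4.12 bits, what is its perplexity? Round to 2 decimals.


Perplexity formula: PP = 2^H
H = 4.12
PP = 2^4.12
Decompose: 2^4.12 = 2^4 * 2^0.12
2^4 = 16, 2^0.12 ~ 1.0867349
PP ~ 16 * 1.0867349 = 17.3877584
Rounded to 2 decimals: 17.39

17.39


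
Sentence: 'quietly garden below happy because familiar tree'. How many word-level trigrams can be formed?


Word trigrams from [7] words:
  Trigram 1: (quietly garden below)
  Trigram 2: (garden below happy)
  Trigram 3: (below happy because)
  Trigram 4: (happy because familiar)
  Trigram 5: (because familiar tree)
Total word trigrams: 7 - 2 = 5

5


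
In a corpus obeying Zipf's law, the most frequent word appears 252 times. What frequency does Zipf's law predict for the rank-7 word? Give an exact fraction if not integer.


Zipf's law: freq(rank) = f1 / rank
f1 = 252, rank = 7
freq = 252 / 7
= 36

36


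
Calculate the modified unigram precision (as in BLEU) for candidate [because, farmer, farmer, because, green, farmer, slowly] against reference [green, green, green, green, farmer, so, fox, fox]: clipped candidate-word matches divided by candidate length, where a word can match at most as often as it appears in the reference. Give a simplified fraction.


Reference word counts: {'farmer': 1, 'fox': 2, 'green': 4, 'so': 1}
Checking each candidate word (with clipping):
  'because' -> not in reference -> no match (matches: 0)
  'farmer' -> in reference (ref count 1, used 1/1) -> match (matches: 1)
  'farmer' -> ref count 1 already used up (1/1) -> clipped, no match (matches: 1)
  'because' -> not in reference -> no match (matches: 1)
  'green' -> in reference (ref count 4, used 1/4) -> match (matches: 2)
  'farmer' -> ref count 1 already used up (1/1) -> clipped, no match (matches: 2)
  'slowly' -> not in reference -> no match (matches: 2)
Clipped matches: 2, Candidate length: 7
Precision = 2/7

2/7


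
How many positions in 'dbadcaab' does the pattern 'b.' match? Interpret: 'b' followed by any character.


Pattern: b. means 'b' followed by any character.
Scanning 'dbadcaab' position-by-position:
  Pos 0: window 'db' -> no
  Pos 1: window 'ba' -> MATCH
  Pos 2: window 'ad' -> no
  Pos 3: window 'dc' -> no
  Pos 4: window 'ca' -> no
  Pos 5: window 'aa' -> no
  Pos 6: window 'ab' -> no
  Pos 7: window 'b' -> no
Total matches: 1

1


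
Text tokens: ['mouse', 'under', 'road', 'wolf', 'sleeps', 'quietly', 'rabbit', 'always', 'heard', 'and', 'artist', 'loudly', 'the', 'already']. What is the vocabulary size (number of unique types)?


Listing all tokens and tracking unique types:
  Token 1: 'mouse' -> NEW (unique so far: 1)
  Token 2: 'under' -> NEW (unique so far: 2)
  Token 3: 'road' -> NEW (unique so far: 3)
  Token 4: 'wolf' -> NEW (unique so far: 4)
  Token 5: 'sleeps' -> NEW (unique so far: 5)
  Token 6: 'quietly' -> NEW (unique so far: 6)
  Token 7: 'rabbit' -> NEW (unique so far: 7)
  Token 8: 'always' -> NEW (unique so far: 8)
  Token 9: 'heard' -> NEW (unique so far: 9)
  Token 10: 'and' -> NEW (unique so far: 10)
  Token 11: 'artist' -> NEW (unique so far: 11)
  Token 12: 'loudly' -> NEW (unique so far: 12)
  Token 13: 'the' -> NEW (unique so far: 13)
  Token 14: 'already' -> NEW (unique so far: 14)
Unique types: ('already', 'always', 'and', 'artist', 'heard', 'loudly', 'mouse', 'quietly', 'rabbit', 'road', 'sleeps', 'the', 'under', 'wolf')
Vocabulary size: 14

14


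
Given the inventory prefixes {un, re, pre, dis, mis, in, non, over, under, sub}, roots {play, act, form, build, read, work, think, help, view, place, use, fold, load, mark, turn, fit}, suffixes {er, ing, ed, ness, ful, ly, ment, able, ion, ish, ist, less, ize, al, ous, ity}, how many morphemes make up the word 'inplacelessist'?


Segmenting 'inplacelessist' against the inventory:
  'in' -> prefix (morpheme 1)
  'place' -> root (morpheme 2)
  'less' -> suffix (morpheme 3)
  'ist' -> suffix (morpheme 4)
Total morphemes: 4

4


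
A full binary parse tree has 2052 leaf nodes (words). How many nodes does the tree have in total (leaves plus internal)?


Leaf nodes (terminals): 2052
Internal nodes = n - 1 = 2052 - 1 = 2051
Total = leaves + internal = 2052 + 2051 = 4103

4103


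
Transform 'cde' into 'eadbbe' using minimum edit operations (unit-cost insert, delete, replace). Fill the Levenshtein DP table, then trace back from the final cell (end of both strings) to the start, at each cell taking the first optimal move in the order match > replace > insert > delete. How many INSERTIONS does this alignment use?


Edit distance = 4. Backtracking from cell (3, 6) with preference match > replace > insert > delete,
then listing the resulting alignment 'cde' -> 'eadbbe' left to right:
  Step 1: insert 'e' [insertion #1]
  Step 2: replace c->a
  Step 3: keep 'd'
  Step 4: insert 'b' [insertion #2]
  Step 5: insert 'b' [insertion #3]
  Step 6: keep 'e'
Total insertions: 3

3


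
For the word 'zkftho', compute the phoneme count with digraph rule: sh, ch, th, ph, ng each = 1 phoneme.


Parsing 'zkftho' greedily, digraphs first:
  'z' -> consonant phoneme (phonemes so far: 1)
  'k' -> consonant phoneme (phonemes so far: 2)
  'f' -> consonant phoneme (phonemes so far: 3)
  'th' -> digraph (1 consonant phoneme) (phonemes so far: 4)
  'o' -> vowel phoneme (phonemes so far: 5)
Total phonemes: 5

5


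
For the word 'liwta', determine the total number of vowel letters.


Scanning each character of 'liwta':
  Position 1: 'l' -> consonant (running count: 0)
  Position 2: 'i' -> vowel (running count: 1)
  Position 3: 'w' -> consonant (running count: 1)
  Position 4: 't' -> consonant (running count: 1)
  Position 5: 'a' -> vowel (running count: 2)
Total vowels: 2

2


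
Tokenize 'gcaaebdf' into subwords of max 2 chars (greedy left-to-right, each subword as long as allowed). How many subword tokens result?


'gcaaebdf' has 8 characters.
Chunking with max size 2:
  Chunk 1: 'gc' (positions 0-1)
  Chunk 2: 'aa' (positions 2-3)
  Chunk 3: 'eb' (positions 4-5)
  Chunk 4: 'df' (positions 6-7)
Total chunks: ceil(8 / 2) = 4

4


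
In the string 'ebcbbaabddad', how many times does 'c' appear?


Scanning 'ebcbbaabddad' for 'c':
  Position 2: 'c' -> MATCH (count: 1)
Total occurrences of 'c': 1

1


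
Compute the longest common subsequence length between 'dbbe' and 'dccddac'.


DP table for LCS of 'dbbe' and 'dccddac':
       d  c  c  d  d  a  c
    0  0  0  0  0  0  0  0
  d 0  1  1  1  1  1  1  1
  b 0  1  1  1  1  1  1  1
  b 0  1  1  1  1  1  1  1
  e 0  1  1  1  1  1  1  1
LCS: 'd'
LCS length = 1

1


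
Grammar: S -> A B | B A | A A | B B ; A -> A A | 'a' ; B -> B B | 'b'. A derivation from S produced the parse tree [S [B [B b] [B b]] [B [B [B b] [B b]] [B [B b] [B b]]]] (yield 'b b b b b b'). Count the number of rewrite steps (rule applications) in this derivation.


Every bracketed nonterminal node [X ...] in the tree is produced by exactly one rule application.
Reading the tree off as a leftmost derivation:
  Step 1: S  =>  B B   (applied S -> B B)
  Step 2: B B  =>  B B B   (applied B -> B B)
  Step 3: B B B  =>  b B B   (applied B -> b)
  Step 4: b B B  =>  b b B   (applied B -> b)
  Step 5: b b B  =>  b b B B   (applied B -> B B)
  Step 6: b b B B  =>  b b B B B   (applied B -> B B)
  Step 7: b b B B B  =>  b b b B B   (applied B -> b)
  Step 8: b b b B B  =>  b b b b B   (applied B -> b)
  Step 9: b b b b B  =>  b b b b B B   (applied B -> B B)
  Step 10: b b b b B B  =>  b b b b b B   (applied B -> b)
  Step 11: b b b b b B  =>  b b b b b b   (applied B -> b)
Final yield: b b b b b b
Total rewrite steps: 11

11


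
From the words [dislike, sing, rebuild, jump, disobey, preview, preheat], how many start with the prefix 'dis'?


Checking each word for prefix 'dis':
  'dislike' -> YES, starts with 'dis' (count: 1)
  'sing' -> no (count: 1)
  'rebuild' -> no (count: 1)
  'jump' -> no (count: 1)
  'disobey' -> YES, starts with 'dis' (count: 2)
  'preview' -> no (count: 2)
  'preheat' -> no (count: 2)
Total with prefix 'dis': 2

2


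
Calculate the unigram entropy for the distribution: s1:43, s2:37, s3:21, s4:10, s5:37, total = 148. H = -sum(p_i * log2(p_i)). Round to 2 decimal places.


Computing entropy H = -sum(p_i * log2(p_i)):
  s1: p = 43/148 = 0.2905, -p*log2(p) = 0.5181
  s2: p = 37/148 = 0.2500, -p*log2(p) = 0.5000
  s3: p = 21/148 = 0.1419, -p*log2(p) = 0.3997
  s4: p = 10/148 = 0.0676, -p*log2(p) = 0.2627
  s5: p = 37/148 = 0.2500, -p*log2(p) = 0.5000
H = sum of terms = 2.1805
Rounded to 2 decimals: 2.18

2.18


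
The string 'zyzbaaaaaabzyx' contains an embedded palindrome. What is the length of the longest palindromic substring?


Scanning 'zyzbaaaaaabzyx' for palindromic substrings.
Substring at positions 1-12: 'yzbaaaaaabzy'.
Check: reverse('yzbaaaaaabzy') = 'yzbaaaaaabzy' -> palindrome confirmed.
Neighbouring characters ('z' / 'x') break symmetry, so it cannot extend further.
No longer palindromic substring exists; longest length = 12

12


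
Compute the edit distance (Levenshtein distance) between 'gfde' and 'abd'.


Building DP table for s1='gfde' (len 4) and s2='abd' (len 3):
       a  b  d
    0  1  2  3
  g 1  1  2  3
  f 2  2  2  3
  d 3  3  3  2
  e 4  4  4  3
Edit distance = dp[4][3] = 3

3


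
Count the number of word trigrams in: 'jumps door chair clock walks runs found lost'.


Word trigrams from [8] words:
  Trigram 1: (jumps door chair)
  Trigram 2: (door chair clock)
  Trigram 3: (chair clock walks)
  Trigram 4: (clock walks runs)
  Trigram 5: (walks runs found)
  Trigram 6: (runs found lost)
Total word trigrams: 8 - 2 = 6

6


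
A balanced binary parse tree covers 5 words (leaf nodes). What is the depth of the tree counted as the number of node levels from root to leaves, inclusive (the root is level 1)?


In a balanced binary tree with n leaves the deepest leaf is ceil(log2(n)) edges below the root,
so counting node levels inclusive of root and leaves gives ceil(log2(n)) + 1 levels.
log2(5) = 2.3219
ceil(2.3219) = 3
levels = 3 + 1 = 4

4


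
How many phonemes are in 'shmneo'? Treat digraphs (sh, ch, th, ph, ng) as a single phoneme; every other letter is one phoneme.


Parsing 'shmneo' greedily, digraphs first:
  'sh' -> digraph (1 consonant phoneme) (phonemes so far: 1)
  'm' -> consonant phoneme (phonemes so far: 2)
  'n' -> consonant phoneme (phonemes so far: 3)
  'e' -> vowel phoneme (phonemes so far: 4)
  'o' -> vowel phoneme (phonemes so far: 5)
Total phonemes: 5

5


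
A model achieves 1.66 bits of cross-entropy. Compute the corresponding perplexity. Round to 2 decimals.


Perplexity formula: PP = 2^H
H = 1.66
PP = 2^1.66
Decompose: 2^1.66 = 2^1 * 2^0.66
2^1 = 2, 2^0.66 ~ 1.5800826
PP ~ 2 * 1.5800826 = 3.1601652
Rounded to 2 decimals: 3.16

3.16


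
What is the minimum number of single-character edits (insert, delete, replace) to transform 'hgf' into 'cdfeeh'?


Building DP table for s1='hgf' (len 3) and s2='cdfeeh' (len 6):
       c  d  f  e  e  h
    0  1  2  3  4  5  6
  h 1  1  2  3  4  5  5
  g 2  2  2  3  4  5  6
  f 3  3  3  2  3  4  5
Edit distance = dp[3][6] = 5

5


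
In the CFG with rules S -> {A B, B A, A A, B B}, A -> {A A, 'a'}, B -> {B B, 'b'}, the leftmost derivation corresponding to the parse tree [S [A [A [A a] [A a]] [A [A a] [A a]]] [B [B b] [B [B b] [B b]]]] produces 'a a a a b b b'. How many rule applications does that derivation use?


Every bracketed nonterminal node [X ...] in the tree is produced by exactly one rule application.
Reading the tree off as a leftmost derivation:
  Step 1: S  =>  A B   (applied S -> A B)
  Step 2: A B  =>  A A B   (applied A -> A A)
  Step 3: A A B  =>  A A A B   (applied A -> A A)
  Step 4: A A A B  =>  a A A B   (applied A -> a)
  Step 5: a A A B  =>  a a A B   (applied A -> a)
  Step 6: a a A B  =>  a a A A B   (applied A -> A A)
  Step 7: a a A A B  =>  a a a A B   (applied A -> a)
  Step 8: a a a A B  =>  a a a a B   (applied A -> a)
  Step 9: a a a a B  =>  a a a a B B   (applied B -> B B)
  Step 10: a a a a B B  =>  a a a a b B   (applied B -> b)
  Step 11: a a a a b B  =>  a a a a b B B   (applied B -> B B)
  Step 12: a a a a b B B  =>  a a a a b b B   (applied B -> b)
  Step 13: a a a a b b B  =>  a a a a b b b   (applied B -> b)
Final yield: a a a a b b b
Total rewrite steps: 13

13


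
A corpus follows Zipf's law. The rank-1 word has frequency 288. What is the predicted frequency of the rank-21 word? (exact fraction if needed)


Zipf's law: freq(rank) = f1 / rank
f1 = 288, rank = 21
freq = 288 / 21
GCD(288, 21) = 3
Simplified: 96/7

96/7


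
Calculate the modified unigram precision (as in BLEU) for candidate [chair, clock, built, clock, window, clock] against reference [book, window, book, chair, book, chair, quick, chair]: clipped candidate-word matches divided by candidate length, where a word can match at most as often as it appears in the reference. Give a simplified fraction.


Reference word counts: {'book': 3, 'chair': 3, 'quick': 1, 'window': 1}
Checking each candidate word (with clipping):
  'chair' -> in reference (ref count 3, used 1/3) -> match (matches: 1)
  'clock' -> not in reference -> no match (matches: 1)
  'built' -> not in reference -> no match (matches: 1)
  'clock' -> not in reference -> no match (matches: 1)
  'window' -> in reference (ref count 1, used 1/1) -> match (matches: 2)
  'clock' -> not in reference -> no match (matches: 2)
Clipped matches: 2, Candidate length: 6
Precision = 2/6 = 1/3

1/3


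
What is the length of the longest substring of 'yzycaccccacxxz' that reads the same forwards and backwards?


Scanning 'yzycaccccacxxz' for palindromic substrings.
Substring at positions 3-10: 'caccccac'.
Check: reverse('caccccac') = 'caccccac' -> palindrome confirmed.
Neighbouring characters ('y' / 'x') break symmetry, so it cannot extend further.
No longer palindromic substring exists; longest length = 8

8


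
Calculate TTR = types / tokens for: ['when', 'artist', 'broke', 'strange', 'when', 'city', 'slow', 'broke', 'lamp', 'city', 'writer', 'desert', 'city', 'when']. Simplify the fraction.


Tokens: 14
Unique types: ('artist', 'broke', 'city', 'desert', 'lamp', 'slow', 'strange', 'when', 'writer') = 9
TTR = 9/14
Already in lowest terms.

9/14


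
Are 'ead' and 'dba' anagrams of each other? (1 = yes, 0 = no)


Sort characters of 'ead': 'ade'
Sort characters of 'dba': 'abd'
Sorted forms differ -> they are NOT anagrams
Result: 0

0


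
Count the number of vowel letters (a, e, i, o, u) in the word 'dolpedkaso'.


Scanning each character of 'dolpedkaso':
  Position 1: 'd' -> consonant (running count: 0)
  Position 2: 'o' -> vowel (running count: 1)
  Position 3: 'l' -> consonant (running count: 1)
  Position 4: 'p' -> consonant (running count: 1)
  Position 5: 'e' -> vowel (running count: 2)
  Position 6: 'd' -> consonant (running count: 2)
  Position 7: 'k' -> consonant (running count: 2)
  Position 8: 'a' -> vowel (running count: 3)
  Position 9: 's' -> consonant (running count: 3)
  Position 10: 'o' -> vowel (running count: 4)
Total vowels: 4

4


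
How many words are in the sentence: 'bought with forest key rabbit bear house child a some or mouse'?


Counting words by splitting on spaces:
  Word 1: 'bought'
  Word 2: 'with'
  Word 3: 'forest'
  Word 4: 'key'
  Word 5: 'rabbit'
  Word 6: 'bear'
  Word 7: 'house'
  Word 8: 'child'
  Word 9: 'a'
  Word 10: 'some'
  Word 11: 'or'
  Word 12: 'mouse'
Total words: 12

12


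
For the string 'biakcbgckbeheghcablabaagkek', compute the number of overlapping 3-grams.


String 'biakcbgckbeheghcablabaagkek' has length L = 27.
Number of overlapping n-grams = L - n + 1
Substituting: 27 - 3 + 1 = 25

25


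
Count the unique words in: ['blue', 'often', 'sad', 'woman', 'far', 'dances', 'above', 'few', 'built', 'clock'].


Listing all tokens and tracking unique types:
  Token 1: 'blue' -> NEW (unique so far: 1)
  Token 2: 'often' -> NEW (unique so far: 2)
  Token 3: 'sad' -> NEW (unique so far: 3)
  Token 4: 'woman' -> NEW (unique so far: 4)
  Token 5: 'far' -> NEW (unique so far: 5)
  Token 6: 'dances' -> NEW (unique so far: 6)
  Token 7: 'above' -> NEW (unique so far: 7)
  Token 8: 'few' -> NEW (unique so far: 8)
  Token 9: 'built' -> NEW (unique so far: 9)
  Token 10: 'clock' -> NEW (unique so far: 10)
Unique types: ('above', 'blue', 'built', 'clock', 'dances', 'far', 'few', 'often', 'sad', 'woman')
Vocabulary size: 10

10


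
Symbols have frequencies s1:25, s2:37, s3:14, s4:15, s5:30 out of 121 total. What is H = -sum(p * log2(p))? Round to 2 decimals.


Computing entropy H = -sum(p_i * log2(p_i)):
  s1: p = 25/121 = 0.2066, -p*log2(p) = 0.4700
  s2: p = 37/121 = 0.3058, -p*log2(p) = 0.5227
  s3: p = 14/121 = 0.1157, -p*log2(p) = 0.3600
  s4: p = 15/121 = 0.1240, -p*log2(p) = 0.3734
  s5: p = 30/121 = 0.2479, -p*log2(p) = 0.4988
H = sum of terms = 2.2249
Rounded to 2 decimals: 2.22

2.22


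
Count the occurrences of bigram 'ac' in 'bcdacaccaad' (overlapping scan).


Scanning 'bcdacaccaad' for bigram 'ac':
  Position 0: 'bc' -> no
  Position 1: 'cd' -> no
  Position 2: 'da' -> no
  Position 3: 'ac' -> MATCH
  Position 4: 'ca' -> no
  Position 5: 'ac' -> MATCH
  Position 6: 'cc' -> no
  Position 7: 'ca' -> no
  Position 8: 'aa' -> no
  Position 9: 'ad' -> no
Total matches: 2

2


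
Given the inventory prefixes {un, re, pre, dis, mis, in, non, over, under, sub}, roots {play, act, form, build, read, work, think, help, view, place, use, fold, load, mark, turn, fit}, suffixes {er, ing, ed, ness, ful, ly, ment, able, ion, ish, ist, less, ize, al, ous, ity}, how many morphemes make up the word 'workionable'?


Segmenting 'workionable' against the inventory:
  'work' -> root (morpheme 1)
  'ion' -> suffix (morpheme 2)
  'able' -> suffix (morpheme 3)
Total morphemes: 3

3


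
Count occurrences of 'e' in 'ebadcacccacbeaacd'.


Scanning 'ebadcacccacbeaacd' for 'e':
  Position 0: 'e' -> MATCH (count: 1)
  Position 12: 'e' -> MATCH (count: 2)
Total occurrences of 'e': 2

2


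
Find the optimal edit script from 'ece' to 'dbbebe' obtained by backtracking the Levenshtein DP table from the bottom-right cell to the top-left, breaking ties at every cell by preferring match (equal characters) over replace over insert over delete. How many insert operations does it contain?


Edit distance = 4. Backtracking from cell (3, 6) with preference match > replace > insert > delete,
then listing the resulting alignment 'ece' -> 'dbbebe' left to right:
  Step 1: insert 'd' [insertion #1]
  Step 2: insert 'b' [insertion #2]
  Step 3: insert 'b' [insertion #3]
  Step 4: keep 'e'
  Step 5: replace c->b
  Step 6: keep 'e'
Total insertions: 3

3


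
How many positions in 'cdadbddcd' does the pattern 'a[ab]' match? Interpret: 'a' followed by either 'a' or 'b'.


Pattern: a[ab] means 'a' followed by either 'a' or 'b'.
Scanning 'cdadbddcd' position-by-position:
  Pos 0: window 'cd' -> no
  Pos 1: window 'da' -> no
  Pos 2: window 'ad' -> no
  Pos 3: window 'db' -> no
  Pos 4: window 'bd' -> no
  Pos 5: window 'dd' -> no
  Pos 6: window 'dc' -> no
  Pos 7: window 'cd' -> no
  Pos 8: window 'd' -> no
Total matches: 0

0


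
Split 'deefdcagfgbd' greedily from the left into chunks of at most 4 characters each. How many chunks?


'deefdcagfgbd' has 12 characters.
Chunking with max size 4:
  Chunk 1: 'deef' (positions 0-3)
  Chunk 2: 'dcag' (positions 4-7)
  Chunk 3: 'fgbd' (positions 8-11)
Total chunks: ceil(12 / 4) = 3

3


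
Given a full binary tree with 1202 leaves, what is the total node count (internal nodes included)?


Leaf nodes (terminals): 1202
Internal nodes = n - 1 = 1202 - 1 = 1201
Total = leaves + internal = 1202 + 1201 = 2403

2403


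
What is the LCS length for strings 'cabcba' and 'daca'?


DP table for LCS of 'cabcba' and 'daca':
       d  a  c  a
    0  0  0  0  0
  c 0  0  0  1  1
  a 0  0  1  1  2
  b 0  0  1  1  2
  c 0  0  1  2  2
  b 0  0  1  2  2
  a 0  0  1  2  3
LCS: 'aca'
LCS length = 3

3


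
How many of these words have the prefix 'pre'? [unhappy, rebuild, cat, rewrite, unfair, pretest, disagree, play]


Checking each word for prefix 'pre':
  'unhappy' -> no (count: 0)
  'rebuild' -> no (count: 0)
  'cat' -> no (count: 0)
  'rewrite' -> no (count: 0)
  'unfair' -> no (count: 0)
  'pretest' -> YES, starts with 'pre' (count: 1)
  'disagree' -> no (count: 1)
  'play' -> no (count: 1)
Total with prefix 'pre': 1

1


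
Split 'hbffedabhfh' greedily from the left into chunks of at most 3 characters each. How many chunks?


'hbffedabhfh' has 11 characters.
Chunking with max size 3:
  Chunk 1: 'hbf' (positions 0-2)
  Chunk 2: 'fed' (positions 3-5)
  Chunk 3: 'abh' (positions 6-8)
  Chunk 4: 'fh' (positions 9-10)
Total chunks: ceil(11 / 3) = 4

4


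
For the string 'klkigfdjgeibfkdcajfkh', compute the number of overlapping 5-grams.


String 'klkigfdjgeibfkdcajfkh' has length L = 21.
Number of overlapping n-grams = L - n + 1
Substituting: 21 - 5 + 1 = 17

17


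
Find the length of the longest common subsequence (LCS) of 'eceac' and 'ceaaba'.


DP table for LCS of 'eceac' and 'ceaaba':
       c  e  a  a  b  a
    0  0  0  0  0  0  0
  e 0  0  1  1  1  1  1
  c 0  1  1  1  1  1  1
  e 0  1  2  2  2  2  2
  a 0  1  2  3  3  3  3
  c 0  1  2  3  3  3  3
LCS: 'cea'
LCS length = 3

3


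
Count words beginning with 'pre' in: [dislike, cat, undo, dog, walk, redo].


Checking each word for prefix 'pre':
  'dislike' -> no (count: 0)
  'cat' -> no (count: 0)
  'undo' -> no (count: 0)
  'dog' -> no (count: 0)
  'walk' -> no (count: 0)
  'redo' -> no (count: 0)
Total with prefix 'pre': 0

0


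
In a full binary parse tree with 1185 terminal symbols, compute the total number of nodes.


Leaf nodes (terminals): 1185
Internal nodes = n - 1 = 1185 - 1 = 1184
Total = leaves + internal = 1185 + 1184 = 2369

2369


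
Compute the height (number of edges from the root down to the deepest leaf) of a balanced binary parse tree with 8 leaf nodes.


In a balanced binary tree with n leaves the deepest leaf is ceil(log2(n)) edges below the root.
log2(8) = 3.0000
ceil(3.0000) = 3
height (edges) = 3

3


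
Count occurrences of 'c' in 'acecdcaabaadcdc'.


Scanning 'acecdcaabaadcdc' for 'c':
  Position 1: 'c' -> MATCH (count: 1)
  Position 3: 'c' -> MATCH (count: 2)
  Position 5: 'c' -> MATCH (count: 3)
  Position 12: 'c' -> MATCH (count: 4)
  Position 14: 'c' -> MATCH (count: 5)
Total occurrences of 'c': 5

5


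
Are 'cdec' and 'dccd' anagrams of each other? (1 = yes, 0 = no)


Sort characters of 'cdec': 'ccde'
Sort characters of 'dccd': 'ccdd'
Sorted forms differ -> they are NOT anagrams
Result: 0

0


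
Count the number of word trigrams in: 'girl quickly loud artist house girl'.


Word trigrams from [6] words:
  Trigram 1: (girl quickly loud)
  Trigram 2: (quickly loud artist)
  Trigram 3: (loud artist house)
  Trigram 4: (artist house girl)
Total word trigrams: 6 - 2 = 4

4


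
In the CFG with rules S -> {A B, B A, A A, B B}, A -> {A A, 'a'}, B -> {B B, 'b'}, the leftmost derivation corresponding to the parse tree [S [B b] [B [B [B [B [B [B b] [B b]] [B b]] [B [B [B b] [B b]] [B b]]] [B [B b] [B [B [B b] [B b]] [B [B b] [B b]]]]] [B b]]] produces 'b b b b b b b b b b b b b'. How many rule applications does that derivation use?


Every bracketed nonterminal node [X ...] in the tree is produced by exactly one rule application.
Reading the tree off as a leftmost derivation:
  Step 1: S  =>  B B   (applied S -> B B)
  Step 2: B B  =>  b B   (applied B -> b)
  Step 3: b B  =>  b B B   (applied B -> B B)
  Step 4: b B B  =>  b B B B   (applied B -> B B)
  Step 5: b B B B  =>  b B B B B   (applied B -> B B)
  Step 6: b B B B B  =>  b B B B B B   (applied B -> B B)
  Step 7: b B B B B B  =>  b B B B B B B   (applied B -> B B)
  Step 8: b B B B B B B  =>  b b B B B B B   (applied B -> b)
  Step 9: b b B B B B B  =>  b b b B B B B   (applied B -> b)
  Step 10: b b b B B B B  =>  b b b b B B B   (applied B -> b)
  Step 11: b b b b B B B  =>  b b b b B B B B   (applied B -> B B)
  Step 12: b b b b B B B B  =>  b b b b B B B B B   (applied B -> B B)
  Step 13: b b b b B B B B B  =>  b b b b b B B B B   (applied B -> b)
  Step 14: b b b b b B B B B  =>  b b b b b b B B B   (applied B -> b)
  Step 15: b b b b b b B B B  =>  b b b b b b b B B   (applied B -> b)
  Step 16: b b b b b b b B B  =>  b b b b b b b B B B   (applied B -> B B)
  Step 17: b b b b b b b B B B  =>  b b b b b b b b B B   (applied B -> b)
  Step 18: b b b b b b b b B B  =>  b b b b b b b b B B B   (applied B -> B B)
  Step 19: b b b b b b b b B B B  =>  b b b b b b b b B B B B   (applied B -> B B)
  Step 20: b b b b b b b b B B B B  =>  b b b b b b b b b B B B   (applied B -> b)
  Step 21: b b b b b b b b b B B B  =>  b b b b b b b b b b B B   (applied B -> b)
  Step 22: b b b b b b b b b b B B  =>  b b b b b b b b b b B B B   (applied B -> B B)
  Step 23: b b b b b b b b b b B B B  =>  b b b b b b b b b b b B B   (applied B -> b)
  Step 24: b b b b b b b b b b b B B  =>  b b b b b b b b b b b b B   (applied B -> b)
  Step 25: b b b b b b b b b b b b B  =>  b b b b b b b b b b b b b   (applied B -> b)
Final yield: b b b b b b b b b b b b b
Total rewrite steps: 25

25


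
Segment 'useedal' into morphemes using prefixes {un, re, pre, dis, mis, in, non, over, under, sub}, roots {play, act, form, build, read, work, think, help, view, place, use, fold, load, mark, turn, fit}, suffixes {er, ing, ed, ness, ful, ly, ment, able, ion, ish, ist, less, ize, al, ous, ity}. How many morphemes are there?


Segmenting 'useedal' against the inventory:
  'use' -> root (morpheme 1)
  'ed' -> suffix (morpheme 2)
  'al' -> suffix (morpheme 3)
Total morphemes: 3

3


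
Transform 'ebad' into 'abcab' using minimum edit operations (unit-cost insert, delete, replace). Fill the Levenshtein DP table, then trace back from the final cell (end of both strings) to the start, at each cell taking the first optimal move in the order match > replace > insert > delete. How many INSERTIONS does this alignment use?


Edit distance = 3. Backtracking from cell (4, 5) with preference match > replace > insert > delete,
then listing the resulting alignment 'ebad' -> 'abcab' left to right:
  Step 1: replace e->a
  Step 2: keep 'b'
  Step 3: insert 'c' [insertion #1]
  Step 4: keep 'a'
  Step 5: replace d->b
Total insertions: 1

1


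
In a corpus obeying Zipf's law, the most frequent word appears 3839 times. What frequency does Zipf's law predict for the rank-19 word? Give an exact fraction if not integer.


Zipf's law: freq(rank) = f1 / rank
f1 = 3839, rank = 19
freq = 3839 / 19
GCD(3839, 19) = 1
Simplified: 3839/19

3839/19


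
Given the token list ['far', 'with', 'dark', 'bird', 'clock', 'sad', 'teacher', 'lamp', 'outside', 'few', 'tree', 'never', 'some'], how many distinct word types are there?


Listing all tokens and tracking unique types:
  Token 1: 'far' -> NEW (unique so far: 1)
  Token 2: 'with' -> NEW (unique so far: 2)
  Token 3: 'dark' -> NEW (unique so far: 3)
  Token 4: 'bird' -> NEW (unique so far: 4)
  Token 5: 'clock' -> NEW (unique so far: 5)
  Token 6: 'sad' -> NEW (unique so far: 6)
  Token 7: 'teacher' -> NEW (unique so far: 7)
  Token 8: 'lamp' -> NEW (unique so far: 8)
  Token 9: 'outside' -> NEW (unique so far: 9)
  Token 10: 'few' -> NEW (unique so far: 10)
  Token 11: 'tree' -> NEW (unique so far: 11)
  Token 12: 'never' -> NEW (unique so far: 12)
  Token 13: 'some' -> NEW (unique so far: 13)
Unique types: ('bird', 'clock', 'dark', 'far', 'few', 'lamp', 'never', 'outside', 'sad', 'some', 'teacher', 'tree', 'with')
Vocabulary size: 13

13


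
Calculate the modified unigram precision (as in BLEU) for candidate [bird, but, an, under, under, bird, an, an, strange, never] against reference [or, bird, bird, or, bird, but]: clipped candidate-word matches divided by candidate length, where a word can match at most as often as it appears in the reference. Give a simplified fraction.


Reference word counts: {'bird': 3, 'but': 1, 'or': 2}
Checking each candidate word (with clipping):
  'bird' -> in reference (ref count 3, used 1/3) -> match (matches: 1)
  'but' -> in reference (ref count 1, used 1/1) -> match (matches: 2)
  'an' -> not in reference -> no match (matches: 2)
  'under' -> not in reference -> no match (matches: 2)
  'under' -> not in reference -> no match (matches: 2)
  'bird' -> in reference (ref count 3, used 2/3) -> match (matches: 3)
  'an' -> not in reference -> no match (matches: 3)
  'an' -> not in reference -> no match (matches: 3)
  'strange' -> not in reference -> no match (matches: 3)
  'never' -> not in reference -> no match (matches: 3)
Clipped matches: 3, Candidate length: 10
Precision = 3/10

3/10


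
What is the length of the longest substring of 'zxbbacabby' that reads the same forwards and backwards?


Scanning 'zxbbacabby' for palindromic substrings.
Substring at positions 2-8: 'bbacabb'.
Check: reverse('bbacabb') = 'bbacabb' -> palindrome confirmed.
Neighbouring characters ('x' / 'y') break symmetry, so it cannot extend further.
No longer palindromic substring exists; longest length = 7

7


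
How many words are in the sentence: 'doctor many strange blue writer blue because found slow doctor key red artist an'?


Counting words by splitting on spaces:
  Word 1: 'doctor'
  Word 2: 'many'
  Word 3: 'strange'
  Word 4: 'blue'
  Word 5: 'writer'
  Word 6: 'blue'
  Word 7: 'because'
  Word 8: 'found'
  Word 9: 'slow'
  Word 10: 'doctor'
  Word 11: 'key'
  Word 12: 'red'
  Word 13: 'artist'
  Word 14: 'an'
Total words: 14

14
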